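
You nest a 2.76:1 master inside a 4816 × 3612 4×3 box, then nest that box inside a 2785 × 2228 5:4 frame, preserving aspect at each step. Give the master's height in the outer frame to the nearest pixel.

First fit — 2.76:1 into 4816×3612 spans the width: 4816.00 × 1744.93.
4×3 in 2785×2228: fills the width, so the intermediate becomes 2785.00 × 2088.75 — a scale of ×0.5783.
The master scales with it: height 1744.93 × 0.5783 ≈ 1009.06.

1009 px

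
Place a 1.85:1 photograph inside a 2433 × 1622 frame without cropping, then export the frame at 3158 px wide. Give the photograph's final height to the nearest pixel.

At 2433×1622 the photograph is width-limited, so height = 2433 / 1.850 ≈ 1315.14 px.
Scaling 2433 → 3158 is ×1.2980, so the height becomes 1315.14 × 1.2980 ≈ 1707.03 px.

1707 px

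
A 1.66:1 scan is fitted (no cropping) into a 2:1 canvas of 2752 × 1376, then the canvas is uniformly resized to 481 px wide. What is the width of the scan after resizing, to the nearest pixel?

In the 2752×1376 frame the scan fills the height: width = 1376 × 1.660 ≈ 2284.16 px.
Scaling 2752 → 481 is ×0.1748, so the width becomes 2284.16 × 0.1748 ≈ 399.23 px.

399 px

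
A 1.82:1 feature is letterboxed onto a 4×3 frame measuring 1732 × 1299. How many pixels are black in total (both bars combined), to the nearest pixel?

1.82:1 is wider than 4×3, so it spans the full width.
That makes the image 951.6484 px tall (1732 / 1.820).
Leftover height: 1299 − 951.6484 = 347.3516 px.
Bar area = 347.3516 × 1732 ≈ 601613 px.

601613 pixels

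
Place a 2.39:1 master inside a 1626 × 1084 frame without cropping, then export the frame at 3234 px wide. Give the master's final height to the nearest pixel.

Fitted into 1626×1084, the master spans the width; its height is 1626 / 2.390 ≈ 680.33 px.
The frame scales by 3234/1626 = 1.9889; 680.33 × 1.9889 ≈ 1353.14 px.

1353 px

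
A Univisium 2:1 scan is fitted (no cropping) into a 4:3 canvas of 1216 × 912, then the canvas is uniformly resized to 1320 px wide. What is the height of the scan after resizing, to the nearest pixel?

660 px

Fitted into 1216×912, the scan spans the width; its height is 1216 × 1/2 ≈ 608.00 px.
The frame scales by 1320/1216 = 1.0855; 608.00 × 1.0855 ≈ 660.00 px.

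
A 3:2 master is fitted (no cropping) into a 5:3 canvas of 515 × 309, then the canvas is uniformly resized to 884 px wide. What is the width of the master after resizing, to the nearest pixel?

796 px

At 515×309 the master is height-limited, so width = 309 × 3/2 ≈ 463.50 px.
Resizing to 884 px wide multiplies everything by 1.7165: 463.50 → 795.60 px.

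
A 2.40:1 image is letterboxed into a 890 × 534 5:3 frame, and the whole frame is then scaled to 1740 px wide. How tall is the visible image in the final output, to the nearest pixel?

725 px

At 890×534 the image is width-limited, so height = 890 / 2.400 ≈ 370.83 px.
Scaling 890 → 1740 is ×1.9551, so the height becomes 370.83 × 1.9551 ≈ 725.00 px.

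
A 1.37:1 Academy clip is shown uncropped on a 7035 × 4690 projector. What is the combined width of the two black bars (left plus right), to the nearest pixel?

1.37:1 Academy (1.370) < 3:2 (1.500), so the clip fills the height.
That makes the image 6425.30 px wide (4690 × 1.370).
Black = 7035 − 6425.30 = 609.70 px.

610 px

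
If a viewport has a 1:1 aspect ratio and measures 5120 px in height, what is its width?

Width = 5120 × 1/1 = 5120.

5120 px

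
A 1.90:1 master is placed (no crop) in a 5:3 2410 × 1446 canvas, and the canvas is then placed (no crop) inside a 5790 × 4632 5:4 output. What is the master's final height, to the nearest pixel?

First fit — 1.90:1 into 2410×1446 spans the width: 2410.00 × 1268.42.
The 5:3 canvas is width-limited in 5790×4632, giving 5790.00 × 3474.00; scale factor 2.4025.
The master scales with it: height 1268.42 × 2.4025 ≈ 3047.37.

3047 px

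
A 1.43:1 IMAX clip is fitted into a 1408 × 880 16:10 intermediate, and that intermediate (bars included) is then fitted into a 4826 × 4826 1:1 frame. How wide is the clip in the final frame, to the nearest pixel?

4313 px

Inside the 1408×880 canvas the clip is height-limited at 1258.40 × 880.00.
16:10 in 4826×4826: fills the width, so the intermediate becomes 4826.00 × 3016.25 — a scale of ×3.4276.
So the clip's width is 1258.40 × 3.4276 ≈ 4313.24.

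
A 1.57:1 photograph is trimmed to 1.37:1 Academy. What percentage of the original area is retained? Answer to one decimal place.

The height stays; only width is cut (since 1.37:1 Academy is narrower than 1.57:1).
Area ratio = (1.370)/(1.570) = 87.26% retained.

87.3%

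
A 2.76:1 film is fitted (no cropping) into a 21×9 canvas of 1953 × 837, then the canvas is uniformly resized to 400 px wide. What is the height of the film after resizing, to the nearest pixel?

Fitted into 1953×837, the film spans the width; its height is 1953 / 2.760 ≈ 707.61 px.
Resizing to 400 px wide multiplies everything by 0.2048: 707.61 → 144.93 px.

145 px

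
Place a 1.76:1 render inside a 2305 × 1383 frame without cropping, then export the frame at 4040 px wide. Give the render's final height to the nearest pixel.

2295 px

Fitted into 2305×1383, the render spans the width; its height is 2305 / 1.760 ≈ 1309.66 px.
The frame scales by 4040/2305 = 1.7527; 1309.66 × 1.7527 ≈ 2295.45 px.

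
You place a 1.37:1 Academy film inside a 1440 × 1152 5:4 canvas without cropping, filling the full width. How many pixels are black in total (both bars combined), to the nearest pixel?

That makes the image 1051.0949 px tall (1440 / 1.370).
Black = 1152 − 1051.0949 = 100.9051 px.
Bar area = 100.9051 × 1440 ≈ 145303 px.

145303 pixels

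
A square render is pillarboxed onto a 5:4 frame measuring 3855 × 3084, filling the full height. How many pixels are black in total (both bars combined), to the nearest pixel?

2377764 pixels

That makes the image 3084.0000 px wide (3084 × 1/1).
Leftover width: 3855 − 3084.0000 = 771.0000 px.
Bar area = 771.0000 × 3084 ≈ 2377764 px.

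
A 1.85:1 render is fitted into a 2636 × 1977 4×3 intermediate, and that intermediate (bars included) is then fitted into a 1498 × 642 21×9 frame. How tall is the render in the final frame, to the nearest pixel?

1.85:1 in 2636×1977: fills the width, so the render is 2636.00 × 1424.86.
Second fit — the 4×3 canvas into 1498×642 spans the height: 856.00 × 642.00 (×0.3247 from 2636×1977).
Applying the same ×0.3247: 1424.86 → 462.70.

463 px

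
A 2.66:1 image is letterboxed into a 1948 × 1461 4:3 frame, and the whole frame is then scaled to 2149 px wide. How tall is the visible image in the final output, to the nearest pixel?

In the 1948×1461 frame the image fills the width: height = 1948 / 2.660 ≈ 732.33 px.
The frame scales by 2149/1948 = 1.1032; 732.33 × 1.1032 ≈ 807.89 px.

808 px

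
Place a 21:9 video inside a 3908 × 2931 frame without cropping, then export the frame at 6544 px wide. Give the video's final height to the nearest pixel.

Fitted into 3908×2931, the video spans the width; its height is 3908 × 9/21 ≈ 1674.86 px.
The frame scales by 6544/3908 = 1.6745; 1674.86 × 1.6745 ≈ 2804.57 px.

2805 px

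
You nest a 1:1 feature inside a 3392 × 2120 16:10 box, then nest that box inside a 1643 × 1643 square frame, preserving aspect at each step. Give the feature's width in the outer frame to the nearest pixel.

1027 px

Inside the 3392×2120 canvas the feature is height-limited at 2120.00 × 2120.00.
The 16:10 canvas is width-limited in 1643×1643, giving 1643.00 × 1026.88; scale factor 0.4844.
Applying the same ×0.4844: 2120.00 → 1026.88.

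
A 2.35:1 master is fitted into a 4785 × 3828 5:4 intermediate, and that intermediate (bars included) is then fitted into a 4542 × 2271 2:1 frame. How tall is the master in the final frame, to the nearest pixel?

2.35:1 in 4785×3828: fills the width, so the master is 4785.00 × 2036.17.
5:4 in 4542×2271: fills the height, so the intermediate becomes 2838.75 × 2271.00 — a scale of ×0.5933.
So the master's height is 2036.17 × 0.5933 ≈ 1207.98.

1208 px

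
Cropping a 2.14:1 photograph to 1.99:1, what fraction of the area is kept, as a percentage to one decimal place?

93.0%

1.99:1 is narrower than 2.14:1, so the crop keeps the full height and trims the width.
Area ratio = (1.990)/(2.140) = 92.99% retained.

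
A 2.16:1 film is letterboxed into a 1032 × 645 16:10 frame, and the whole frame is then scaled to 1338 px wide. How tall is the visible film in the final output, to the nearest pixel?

619 px

At 1032×645 the film is width-limited, so height = 1032 / 2.160 ≈ 477.78 px.
Resizing to 1338 px wide multiplies everything by 1.2965: 477.78 → 619.44 px.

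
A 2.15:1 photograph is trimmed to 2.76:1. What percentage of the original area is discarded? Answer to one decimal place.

2.76:1 is wider than 2.15:1, so the crop keeps the full width and trims the height.
Fraction kept = (2.150)/(2.760) ≈ 77.90%, so 22.10% is lost.

22.1%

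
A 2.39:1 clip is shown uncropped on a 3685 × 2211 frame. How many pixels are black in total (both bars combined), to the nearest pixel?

2.39:1 (2.390) > 5:3 (1.667), so the clip fills the width.
Content height = 3685 / 2.390 ≈ 1541.8410 px.
Black = 2211 − 1541.8410 = 669.1590 px.
That's 669.1590 × 3685 ≈ 2465851 black pixels.

2465851 pixels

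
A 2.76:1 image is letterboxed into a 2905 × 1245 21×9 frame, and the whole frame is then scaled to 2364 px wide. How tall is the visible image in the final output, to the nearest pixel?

At 2905×1245 the image is width-limited, so height = 2905 / 2.760 ≈ 1052.54 px.
The frame scales by 2364/2905 = 0.8138; 1052.54 × 0.8138 ≈ 856.52 px.

857 px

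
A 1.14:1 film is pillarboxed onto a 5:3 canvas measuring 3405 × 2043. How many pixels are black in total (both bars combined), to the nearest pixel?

2198227 pixels

Since 1.140 < 1.667, the film is height-limited.
The film is 2043 × 1.140 ≈ 2329.0200 px wide.
Leftover width: 3405 − 2329.0200 = 1075.9800 px.
Across the 2043-px span: 1075.9800 × 2043 ≈ 2198227 px.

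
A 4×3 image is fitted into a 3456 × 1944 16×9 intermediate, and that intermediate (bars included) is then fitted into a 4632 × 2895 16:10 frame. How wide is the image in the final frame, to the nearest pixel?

3474 px

Inside the 3456×1944 canvas the image is height-limited at 2592.00 × 1944.00.
16×9 in 4632×2895: fills the width, so the intermediate becomes 4632.00 × 2605.50 — a scale of ×1.3403.
The image scales with it: width 2592.00 × 1.3403 ≈ 3474.00.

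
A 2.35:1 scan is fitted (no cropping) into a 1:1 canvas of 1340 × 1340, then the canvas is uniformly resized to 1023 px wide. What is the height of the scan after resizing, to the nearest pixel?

435 px

In the 1340×1340 frame the scan fills the width: height = 1340 / 2.350 ≈ 570.21 px.
The frame scales by 1023/1340 = 0.7634; 570.21 × 0.7634 ≈ 435.32 px.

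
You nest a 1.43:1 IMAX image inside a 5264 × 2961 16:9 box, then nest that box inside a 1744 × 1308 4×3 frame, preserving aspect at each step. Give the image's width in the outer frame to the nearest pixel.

Inside the 5264×2961 canvas the image is height-limited at 4234.23 × 2961.00.
16:9 in 1744×1308: fills the width, so the intermediate becomes 1744.00 × 981.00 — a scale of ×0.3313.
The image scales with it: width 4234.23 × 0.3313 ≈ 1402.83.

1403 px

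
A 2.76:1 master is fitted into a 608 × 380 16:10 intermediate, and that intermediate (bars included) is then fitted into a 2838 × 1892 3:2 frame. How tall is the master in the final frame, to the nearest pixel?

1028 px

2.76:1 in 608×380: fills the width, so the master is 608.00 × 220.29.
16:10 in 2838×1892: fills the width, so the intermediate becomes 2838.00 × 1773.75 — a scale of ×4.6678.
So the master's height is 220.29 × 4.6678 ≈ 1028.26.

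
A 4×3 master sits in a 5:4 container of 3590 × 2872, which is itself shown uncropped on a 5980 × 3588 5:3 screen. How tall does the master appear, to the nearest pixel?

3364 px

First fit — 4×3 into 3590×2872 spans the width: 3590.00 × 2692.50.
Second fit — the 5:4 canvas into 5980×3588 spans the height: 4485.00 × 3588.00 (×1.2493 from 3590×2872).
Applying the same ×1.2493: 2692.50 → 3363.75.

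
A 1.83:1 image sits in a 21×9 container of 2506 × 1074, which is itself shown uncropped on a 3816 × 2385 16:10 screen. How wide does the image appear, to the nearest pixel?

2993 px

Inside the 2506×1074 canvas the image is height-limited at 1965.42 × 1074.00.
21×9 in 3816×2385: fills the width, so the intermediate becomes 3816.00 × 1635.43 — a scale of ×1.5227.
The image scales with it: width 1965.42 × 1.5227 ≈ 2992.83.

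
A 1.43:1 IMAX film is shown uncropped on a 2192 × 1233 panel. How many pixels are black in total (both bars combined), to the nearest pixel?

528723 pixels

1.43:1 IMAX (1.430) < 16:9 (1.778), so the film fills the height.
Content width = 1233 × 1.430 ≈ 1763.1900 px.
Black = 2192 − 1763.1900 = 428.8100 px.
Bar area = 428.8100 × 1233 ≈ 528723 px.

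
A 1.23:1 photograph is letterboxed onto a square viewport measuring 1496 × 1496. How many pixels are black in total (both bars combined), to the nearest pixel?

418491 pixels

1.23:1 (1.230) > square (1.000), so the photograph fills the width.
That makes the image 1216.2602 px tall (1496 / 1.230).
Black = 1496 − 1216.2602 = 279.7398 px.
That's 279.7398 × 1496 ≈ 418491 black pixels.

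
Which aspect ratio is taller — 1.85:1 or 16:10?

1.85 and 16:10 = 1.6; 1.85 > 1.6. The smaller width-to-height ratio is the taller frame.

16:10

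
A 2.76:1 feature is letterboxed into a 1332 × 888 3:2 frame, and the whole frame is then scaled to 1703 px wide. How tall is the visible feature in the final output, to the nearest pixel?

617 px

In the 1332×888 frame the feature fills the width: height = 1332 / 2.760 ≈ 482.61 px.
Scaling 1332 → 1703 is ×1.2785, so the height becomes 482.61 × 1.2785 ≈ 617.03 px.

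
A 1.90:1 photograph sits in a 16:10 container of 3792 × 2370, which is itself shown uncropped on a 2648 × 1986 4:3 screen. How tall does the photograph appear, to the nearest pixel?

1394 px

First fit — 1.90:1 into 3792×2370 spans the width: 3792.00 × 1995.79.
Second fit — the 16:10 canvas into 2648×1986 spans the width: 2648.00 × 1655.00 (×0.6983 from 3792×2370).
So the photograph's height is 1995.79 × 0.6983 ≈ 1393.68.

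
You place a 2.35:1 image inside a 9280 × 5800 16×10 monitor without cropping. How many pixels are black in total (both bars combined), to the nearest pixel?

17177872 pixels

2.35:1 (2.350) > 16×10 (1.600), so the image fills the width.
That makes the image 3948.9362 px tall (9280 / 2.350).
Leftover height: 5800 − 3948.9362 = 1851.0638 px.
Across the 9280-px span: 1851.0638 × 9280 ≈ 17177872 px.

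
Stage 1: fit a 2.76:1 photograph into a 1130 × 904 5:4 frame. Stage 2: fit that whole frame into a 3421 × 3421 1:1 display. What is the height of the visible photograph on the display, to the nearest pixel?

1239 px

2.76:1 in 1130×904: fills the width, so the photograph is 1130.00 × 409.42.
5:4 in 3421×3421: fills the width, so the intermediate becomes 3421.00 × 2736.80 — a scale of ×3.0274.
So the photograph's height is 409.42 × 3.0274 ≈ 1239.49.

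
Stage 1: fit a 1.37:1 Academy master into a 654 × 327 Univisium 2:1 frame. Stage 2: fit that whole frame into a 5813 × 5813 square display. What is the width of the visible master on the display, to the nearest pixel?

3982 px

Inside the 654×327 canvas the master is height-limited at 447.99 × 327.00.
The Univisium 2:1 canvas is width-limited in 5813×5813, giving 5813.00 × 2906.50; scale factor 8.8884.
So the master's width is 447.99 × 8.8884 ≈ 3981.91.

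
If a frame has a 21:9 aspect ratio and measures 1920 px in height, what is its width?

4480 px

At 21:9, 1920·21/9 ≈ 4480.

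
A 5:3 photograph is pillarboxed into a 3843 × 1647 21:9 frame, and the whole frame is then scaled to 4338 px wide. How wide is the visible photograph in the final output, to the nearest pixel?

3099 px

At 3843×1647 the photograph is height-limited, so width = 1647 × 5/3 ≈ 2745.00 px.
The frame scales by 4338/3843 = 1.1288; 2745.00 × 1.1288 ≈ 3098.57 px.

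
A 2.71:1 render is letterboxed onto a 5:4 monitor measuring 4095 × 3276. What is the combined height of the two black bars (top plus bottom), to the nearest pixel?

2.71:1 (2.710) > 5:4 (1.250), so the render fills the width.
The render is 4095 / 2.710 ≈ 1511.07 px tall.
Leftover height: 3276 − 1511.07 = 1764.93 px.

1765 px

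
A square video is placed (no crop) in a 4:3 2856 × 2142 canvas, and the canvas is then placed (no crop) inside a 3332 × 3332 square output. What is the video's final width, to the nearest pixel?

First fit — square into 2856×2142 spans the height: 2142.00 × 2142.00.
Second fit — the 4:3 canvas into 3332×3332 spans the width: 3332.00 × 2499.00 (×1.1667 from 2856×2142).
The video scales with it: width 2142.00 × 1.1667 ≈ 2499.00.

2499 px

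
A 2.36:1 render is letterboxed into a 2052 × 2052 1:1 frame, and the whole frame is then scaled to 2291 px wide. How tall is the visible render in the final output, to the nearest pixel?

971 px

Fitted into 2052×2052, the render spans the width; its height is 2052 / 2.360 ≈ 869.49 px.
The frame scales by 2291/2052 = 1.1165; 869.49 × 1.1165 ≈ 970.76 px.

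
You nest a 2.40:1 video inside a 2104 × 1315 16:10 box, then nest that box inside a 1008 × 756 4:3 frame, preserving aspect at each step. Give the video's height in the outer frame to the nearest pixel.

420 px

Inside the 2104×1315 canvas the video is width-limited at 2104.00 × 876.67.
The 16:10 canvas is width-limited in 1008×756, giving 1008.00 × 630.00; scale factor 0.4791.
So the video's height is 876.67 × 0.4791 ≈ 420.00.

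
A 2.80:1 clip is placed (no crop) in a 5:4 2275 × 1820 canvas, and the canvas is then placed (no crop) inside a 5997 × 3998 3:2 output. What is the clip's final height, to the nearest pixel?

Inside the 2275×1820 canvas the clip is width-limited at 2275.00 × 812.50.
The 5:4 canvas is height-limited in 5997×3998, giving 4997.50 × 3998.00; scale factor 2.1967.
Applying the same ×2.1967: 812.50 → 1784.82.

1785 px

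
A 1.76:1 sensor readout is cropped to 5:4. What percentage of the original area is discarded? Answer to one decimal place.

29.0%

5:4 is narrower than 1.76:1, so the crop keeps the full height and trims the width.
(1.250)/(1.760) ≈ 0.710 of the area survives, leaving 28.98% discarded.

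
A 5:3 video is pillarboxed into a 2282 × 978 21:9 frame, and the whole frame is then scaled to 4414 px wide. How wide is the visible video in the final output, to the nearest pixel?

3153 px

Fitted into 2282×978, the video spans the height; its width is 978 × 5/3 ≈ 1630.00 px.
Scaling 2282 → 4414 is ×1.9343, so the width becomes 1630.00 × 1.9343 ≈ 3152.86 px.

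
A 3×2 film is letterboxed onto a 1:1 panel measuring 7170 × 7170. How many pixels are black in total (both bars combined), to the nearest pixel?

3×2 is wider than 1:1, so it spans the full width.
That makes the image 4780.0000 px tall (7170 × 2/3).
Black = 7170 − 4780.0000 = 2390.0000 px.
Across the 7170-px span: 2390.0000 × 7170 ≈ 17136300 px.

17136300 pixels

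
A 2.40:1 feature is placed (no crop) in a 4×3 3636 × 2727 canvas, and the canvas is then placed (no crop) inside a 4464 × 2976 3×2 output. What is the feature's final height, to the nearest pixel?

1653 px

First fit — 2.40:1 into 3636×2727 spans the width: 3636.00 × 1515.00.
4×3 in 4464×2976: fills the height, so the intermediate becomes 3968.00 × 2976.00 — a scale of ×1.0913.
Applying the same ×1.0913: 1515.00 → 1653.33.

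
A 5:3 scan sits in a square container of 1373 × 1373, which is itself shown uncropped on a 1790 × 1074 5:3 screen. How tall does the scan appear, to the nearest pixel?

644 px

Inside the 1373×1373 canvas the scan is width-limited at 1373.00 × 823.80.
The square canvas is height-limited in 1790×1074, giving 1074.00 × 1074.00; scale factor 0.7822.
The scan scales with it: height 823.80 × 0.7822 ≈ 644.40.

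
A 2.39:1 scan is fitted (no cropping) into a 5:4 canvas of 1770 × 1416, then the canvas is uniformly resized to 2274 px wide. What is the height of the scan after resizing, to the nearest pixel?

951 px

Fitted into 1770×1416, the scan spans the width; its height is 1770 / 2.390 ≈ 740.59 px.
Resizing to 2274 px wide multiplies everything by 1.2847: 740.59 → 951.46 px.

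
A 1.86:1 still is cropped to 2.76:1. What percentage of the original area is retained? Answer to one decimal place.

67.4%

2.76:1 is wider than 1.86:1, so the crop keeps the full width and trims the height.
Fraction kept = (1.860)/(2.760) ≈ 67.39%.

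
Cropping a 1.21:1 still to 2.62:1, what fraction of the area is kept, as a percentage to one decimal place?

The width stays; only height is cut (since 2.62:1 is wider than 1.21:1).
(1.210)/(2.620) ≈ 0.462 of the area survives.

46.2%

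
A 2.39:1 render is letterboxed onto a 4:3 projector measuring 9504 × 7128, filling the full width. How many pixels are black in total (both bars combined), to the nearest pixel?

Content height = 9504 / 2.390 ≈ 3976.5690 px.
Black = 7128 − 3976.5690 = 3151.4310 px.
That's 3151.4310 × 9504 ≈ 29951200 black pixels.

29951200 pixels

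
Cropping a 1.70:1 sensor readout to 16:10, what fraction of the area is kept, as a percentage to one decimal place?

Going from 1.70:1 to 16:10 means cutting width while keeping height.
Fraction kept = (1.600)/(1.700) ≈ 94.12%.

94.1%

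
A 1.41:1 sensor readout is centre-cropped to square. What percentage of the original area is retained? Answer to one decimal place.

The height stays; only width is cut (since square is narrower than 1.41:1).
Fraction kept = (1.000)/(1.410) ≈ 70.92%.

70.9%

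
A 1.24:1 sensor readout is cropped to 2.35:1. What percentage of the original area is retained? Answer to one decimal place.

The width stays; only height is cut (since 2.35:1 is wider than 1.24:1).
Area ratio = (1.240)/(2.350) = 52.77% retained.

52.8%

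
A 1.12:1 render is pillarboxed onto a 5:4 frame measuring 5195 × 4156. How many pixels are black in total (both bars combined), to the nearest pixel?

2245404 pixels

1.12:1 is narrower than 5:4, so it spans the full height.
That makes the image 4654.7200 px wide (4156 × 1.120).
Black = 5195 − 4654.7200 = 540.2800 px.
Bar area = 540.2800 × 4156 ≈ 2245404 px.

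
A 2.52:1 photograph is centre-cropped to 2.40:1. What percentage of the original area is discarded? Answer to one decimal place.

4.8%

The height stays; only width is cut (since 2.40:1 is narrower than 2.52:1).
Area ratio = (2.400)/(2.520) = 95.24%; the remaining 4.76% is cropped out.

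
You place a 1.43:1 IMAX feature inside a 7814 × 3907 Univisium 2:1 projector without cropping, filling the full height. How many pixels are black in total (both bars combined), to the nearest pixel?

The feature is 3907 × 1.430 ≈ 5587.0100 px wide.
Black = 7814 − 5587.0100 = 2226.9900 px.
That's 2226.9900 × 3907 ≈ 8700850 black pixels.

8700850 pixels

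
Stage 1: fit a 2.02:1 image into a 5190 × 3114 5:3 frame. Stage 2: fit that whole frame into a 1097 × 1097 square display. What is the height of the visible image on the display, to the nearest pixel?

543 px

First fit — 2.02:1 into 5190×3114 spans the width: 5190.00 × 2569.31.
5:3 in 1097×1097: fills the width, so the intermediate becomes 1097.00 × 658.20 — a scale of ×0.2114.
So the image's height is 2569.31 × 0.2114 ≈ 543.07.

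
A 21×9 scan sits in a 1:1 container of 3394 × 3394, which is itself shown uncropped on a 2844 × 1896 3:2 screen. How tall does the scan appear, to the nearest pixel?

Inside the 3394×3394 canvas the scan is width-limited at 3394.00 × 1454.57.
1:1 in 2844×1896: fills the height, so the intermediate becomes 1896.00 × 1896.00 — a scale of ×0.5586.
The scan scales with it: height 1454.57 × 0.5586 ≈ 812.57.

813 px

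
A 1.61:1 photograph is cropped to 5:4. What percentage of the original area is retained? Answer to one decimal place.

Going from 1.61:1 to 5:4 means cutting width while keeping height.
Fraction kept = (1.250)/(1.610) ≈ 77.64%.

77.6%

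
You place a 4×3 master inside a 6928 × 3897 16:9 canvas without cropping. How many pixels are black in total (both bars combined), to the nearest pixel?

4×3 (1.333) < 16:9 (1.778), so the master fills the height.
The master is 3897 × 4/3 ≈ 5196.0000 px wide.
Black = 6928 − 5196.0000 = 1732.0000 px.
That's 1732.0000 × 3897 ≈ 6749604 black pixels.

6749604 pixels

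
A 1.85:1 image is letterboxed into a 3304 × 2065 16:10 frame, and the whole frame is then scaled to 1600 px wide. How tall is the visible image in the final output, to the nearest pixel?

Fitted into 3304×2065, the image spans the width; its height is 3304 / 1.850 ≈ 1785.95 px.
Resizing to 1600 px wide multiplies everything by 0.4843: 1785.95 → 864.86 px.

865 px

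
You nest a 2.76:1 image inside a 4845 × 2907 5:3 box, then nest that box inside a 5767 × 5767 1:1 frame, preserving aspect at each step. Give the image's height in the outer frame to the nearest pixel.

2.76:1 in 4845×2907: fills the width, so the image is 4845.00 × 1755.43.
The 5:3 canvas is width-limited in 5767×5767, giving 5767.00 × 3460.20; scale factor 1.1903.
So the image's height is 1755.43 × 1.1903 ≈ 2089.49.

2089 px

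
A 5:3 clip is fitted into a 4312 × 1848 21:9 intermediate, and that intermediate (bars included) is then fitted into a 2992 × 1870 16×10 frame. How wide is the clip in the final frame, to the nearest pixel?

2137 px

5:3 in 4312×1848: fills the height, so the clip is 3080.00 × 1848.00.
21:9 in 2992×1870: fills the width, so the intermediate becomes 2992.00 × 1282.29 — a scale of ×0.6939.
Applying the same ×0.6939: 3080.00 → 2137.14.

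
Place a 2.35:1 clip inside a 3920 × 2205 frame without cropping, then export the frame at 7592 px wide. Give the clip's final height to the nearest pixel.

Fitted into 3920×2205, the clip spans the width; its height is 3920 / 2.350 ≈ 1668.09 px.
Scaling 3920 → 7592 is ×1.9367, so the height becomes 1668.09 × 1.9367 ≈ 3230.64 px.

3231 px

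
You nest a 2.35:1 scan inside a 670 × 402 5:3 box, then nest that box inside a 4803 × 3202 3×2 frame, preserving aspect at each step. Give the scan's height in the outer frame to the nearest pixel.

2044 px

First fit — 2.35:1 into 670×402 spans the width: 670.00 × 285.11.
Second fit — the 5:3 canvas into 4803×3202 spans the width: 4803.00 × 2881.80 (×7.1687 from 670×402).
Applying the same ×7.1687: 285.11 → 2043.83.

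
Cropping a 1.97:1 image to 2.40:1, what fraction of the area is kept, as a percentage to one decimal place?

The width stays; only height is cut (since 2.40:1 is wider than 1.97:1).
Area ratio = (1.970)/(2.400) = 82.08% retained.

82.1%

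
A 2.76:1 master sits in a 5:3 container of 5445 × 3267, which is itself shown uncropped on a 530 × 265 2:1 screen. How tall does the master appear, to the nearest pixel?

160 px

Inside the 5445×3267 canvas the master is width-limited at 5445.00 × 1972.83.
Second fit — the 5:3 canvas into 530×265 spans the height: 441.67 × 265.00 (×0.0811 from 5445×3267).
Applying the same ×0.0811: 1972.83 → 160.02.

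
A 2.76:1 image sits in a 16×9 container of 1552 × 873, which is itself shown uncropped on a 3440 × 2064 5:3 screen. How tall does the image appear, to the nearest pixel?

2.76:1 in 1552×873: fills the width, so the image is 1552.00 × 562.32.
The 16×9 canvas is width-limited in 3440×2064, giving 3440.00 × 1935.00; scale factor 2.2165.
Applying the same ×2.2165: 562.32 → 1246.38.

1246 px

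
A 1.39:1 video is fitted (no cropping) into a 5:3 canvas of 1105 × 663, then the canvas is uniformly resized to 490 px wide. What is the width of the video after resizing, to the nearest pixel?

Fitted into 1105×663, the video spans the height; its width is 663 × 1.390 ≈ 921.57 px.
Scaling 1105 → 490 is ×0.4434, so the width becomes 921.57 × 0.4434 ≈ 408.66 px.

409 px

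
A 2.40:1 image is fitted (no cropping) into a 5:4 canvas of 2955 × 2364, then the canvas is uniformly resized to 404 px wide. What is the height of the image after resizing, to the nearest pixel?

168 px

At 2955×2364 the image is width-limited, so height = 2955 / 2.400 ≈ 1231.25 px.
The frame scales by 404/2955 = 0.1367; 1231.25 × 0.1367 ≈ 168.33 px.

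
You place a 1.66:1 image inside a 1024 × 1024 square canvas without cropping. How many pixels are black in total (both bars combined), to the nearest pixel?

1.66:1 is wider than square, so it spans the full width.
Content height = 1024 / 1.660 ≈ 616.8675 px.
1024 − 616.8675 = 407.1325 px of bars.
Bar area = 407.1325 × 1024 ≈ 416904 px.

416904 pixels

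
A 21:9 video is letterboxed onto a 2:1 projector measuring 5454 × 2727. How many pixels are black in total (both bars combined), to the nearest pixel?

21:9 (2.333) > 2:1 (2.000), so the video fills the width.
Content height = 5454 × 9/21 ≈ 2337.4286 px.
Leftover height: 2727 − 2337.4286 = 389.5714 px.
Bar area = 389.5714 × 5454 ≈ 2124723 px.

2124723 pixels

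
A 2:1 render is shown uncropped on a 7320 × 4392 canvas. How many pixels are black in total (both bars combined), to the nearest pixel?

5358240 pixels

Since 2.000 > 1.667, the render is width-limited.
That makes the image 3660.0000 px tall (7320 × 1/2).
Leftover height: 4392 − 3660.0000 = 732.0000 px.
Bar area = 732.0000 × 7320 ≈ 5358240 px.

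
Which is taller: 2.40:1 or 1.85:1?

1.85:1

2.4 and 1.85; 2.4 > 1.85. The smaller width-to-height ratio is the taller frame.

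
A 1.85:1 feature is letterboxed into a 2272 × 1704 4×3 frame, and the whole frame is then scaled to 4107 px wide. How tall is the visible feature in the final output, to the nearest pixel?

2220 px

In the 2272×1704 frame the feature fills the width: height = 2272 / 1.850 ≈ 1228.11 px.
Resizing to 4107 px wide multiplies everything by 1.8077: 1228.11 → 2220.00 px.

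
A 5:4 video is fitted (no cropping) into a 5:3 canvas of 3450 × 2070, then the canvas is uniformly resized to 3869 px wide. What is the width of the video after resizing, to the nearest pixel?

2902 px

At 3450×2070 the video is height-limited, so width = 2070 × 5/4 ≈ 2587.50 px.
The frame scales by 3869/3450 = 1.1214; 2587.50 × 1.1214 ≈ 2901.75 px.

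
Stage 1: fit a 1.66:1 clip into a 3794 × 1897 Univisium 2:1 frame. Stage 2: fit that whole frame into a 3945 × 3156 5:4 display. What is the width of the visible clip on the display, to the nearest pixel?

3274 px

1.66:1 in 3794×1897: fills the height, so the clip is 3149.02 × 1897.00.
Univisium 2:1 in 3945×3156: fills the width, so the intermediate becomes 3945.00 × 1972.50 — a scale of ×1.0398.
Applying the same ×1.0398: 3149.02 → 3274.35.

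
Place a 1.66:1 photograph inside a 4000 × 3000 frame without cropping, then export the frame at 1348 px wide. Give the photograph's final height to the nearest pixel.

812 px

Fitted into 4000×3000, the photograph spans the width; its height is 4000 / 1.660 ≈ 2409.64 px.
The frame scales by 1348/4000 = 0.3370; 2409.64 × 0.3370 ≈ 812.05 px.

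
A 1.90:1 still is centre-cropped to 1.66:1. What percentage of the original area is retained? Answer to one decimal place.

87.4%

The height stays; only width is cut (since 1.66:1 is narrower than 1.90:1).
(1.660)/(1.900) ≈ 0.874 of the area survives.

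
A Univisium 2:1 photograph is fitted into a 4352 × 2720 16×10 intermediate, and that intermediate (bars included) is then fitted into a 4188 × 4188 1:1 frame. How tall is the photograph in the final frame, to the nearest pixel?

Inside the 4352×2720 canvas the photograph is width-limited at 4352.00 × 2176.00.
Second fit — the 16×10 canvas into 4188×4188 spans the width: 4188.00 × 2617.50 (×0.9623 from 4352×2720).
The photograph scales with it: height 2176.00 × 0.9623 ≈ 2094.00.

2094 px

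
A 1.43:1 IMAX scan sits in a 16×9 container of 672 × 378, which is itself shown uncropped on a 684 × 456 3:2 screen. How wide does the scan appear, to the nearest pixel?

550 px

First fit — 1.43:1 IMAX into 672×378 spans the height: 540.54 × 378.00.
16×9 in 684×456: fills the width, so the intermediate becomes 684.00 × 384.75 — a scale of ×1.0179.
So the scan's width is 540.54 × 1.0179 ≈ 550.19.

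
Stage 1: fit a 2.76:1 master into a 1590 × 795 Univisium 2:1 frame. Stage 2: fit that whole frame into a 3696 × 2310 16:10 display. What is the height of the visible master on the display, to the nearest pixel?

1339 px

First fit — 2.76:1 into 1590×795 spans the width: 1590.00 × 576.09.
Univisium 2:1 in 3696×2310: fills the width, so the intermediate becomes 3696.00 × 1848.00 — a scale of ×2.3245.
Applying the same ×2.3245: 576.09 → 1339.13.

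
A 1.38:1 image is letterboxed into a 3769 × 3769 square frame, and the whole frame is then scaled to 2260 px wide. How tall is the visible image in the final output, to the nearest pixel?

Fitted into 3769×3769, the image spans the width; its height is 3769 / 1.380 ≈ 2731.16 px.
Scaling 3769 → 2260 is ×0.5996, so the height becomes 2731.16 × 0.5996 ≈ 1637.68 px.

1638 px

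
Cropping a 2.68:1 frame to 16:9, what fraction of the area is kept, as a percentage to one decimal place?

The height stays; only width is cut (since 16:9 is narrower than 2.68:1).
Area ratio = (1.778)/(2.680) = 66.33% retained.

66.3%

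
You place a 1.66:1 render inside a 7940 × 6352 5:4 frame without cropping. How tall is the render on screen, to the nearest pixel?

1.66:1 (1.660) > 5:4 (1.250), so the render fills the width.
The render is 7940 / 1.660 ≈ 4783.13 px tall.

4783 px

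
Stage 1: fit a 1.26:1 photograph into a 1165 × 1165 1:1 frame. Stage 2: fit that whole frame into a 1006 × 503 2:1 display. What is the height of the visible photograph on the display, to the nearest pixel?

1.26:1 in 1165×1165: fills the width, so the photograph is 1165.00 × 924.60.
1:1 in 1006×503: fills the height, so the intermediate becomes 503.00 × 503.00 — a scale of ×0.4318.
So the photograph's height is 924.60 × 0.4318 ≈ 399.21.

399 px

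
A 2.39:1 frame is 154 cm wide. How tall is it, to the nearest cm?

At 2.39:1, 154 / 2.390 ≈ 64.44.

64 cm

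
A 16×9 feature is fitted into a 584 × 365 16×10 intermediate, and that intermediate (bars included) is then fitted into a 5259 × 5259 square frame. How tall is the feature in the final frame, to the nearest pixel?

2958 px

First fit — 16×9 into 584×365 spans the width: 584.00 × 328.50.
Second fit — the 16×10 canvas into 5259×5259 spans the width: 5259.00 × 3286.88 (×9.0051 from 584×365).
Applying the same ×9.0051: 328.50 → 2958.19.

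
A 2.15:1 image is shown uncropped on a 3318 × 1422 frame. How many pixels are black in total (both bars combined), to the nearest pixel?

370715 pixels

2.15:1 (2.150) < 21×9 (2.333), so the image fills the height.
Content width = 1422 × 2.150 ≈ 3057.3000 px.
Black = 3318 − 3057.3000 = 260.7000 px.
Bar area = 260.7000 × 1422 ≈ 370715 px.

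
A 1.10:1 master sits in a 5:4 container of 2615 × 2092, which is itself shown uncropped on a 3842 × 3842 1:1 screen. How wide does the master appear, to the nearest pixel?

First fit — 1.10:1 into 2615×2092 spans the height: 2301.20 × 2092.00.
Second fit — the 5:4 canvas into 3842×3842 spans the width: 3842.00 × 3073.60 (×1.4692 from 2615×2092).
So the master's width is 2301.20 × 1.4692 ≈ 3380.96.

3381 px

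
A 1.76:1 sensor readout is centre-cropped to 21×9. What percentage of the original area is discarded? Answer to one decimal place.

21×9 is wider than 1.76:1, so the crop keeps the full width and trims the height.
(1.760)/(2.333) ≈ 0.754 of the area survives, leaving 24.57% discarded.

24.6%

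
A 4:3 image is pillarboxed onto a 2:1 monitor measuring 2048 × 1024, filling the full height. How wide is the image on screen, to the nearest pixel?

Content width = 1024 × 4/3 ≈ 1365.33 px.

1365 px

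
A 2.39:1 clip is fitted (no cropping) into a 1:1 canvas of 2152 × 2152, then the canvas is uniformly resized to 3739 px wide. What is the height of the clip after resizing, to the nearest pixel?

1564 px

At 2152×2152 the clip is width-limited, so height = 2152 / 2.390 ≈ 900.42 px.
Scaling 2152 → 3739 is ×1.7375, so the height becomes 900.42 × 1.7375 ≈ 1564.44 px.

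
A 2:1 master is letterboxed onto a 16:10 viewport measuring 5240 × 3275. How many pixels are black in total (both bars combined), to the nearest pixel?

3432200 pixels

2:1 is wider than 16:10, so it spans the full width.
The master is 5240 × 1/2 ≈ 2620.0000 px tall.
Leftover height: 3275 − 2620.0000 = 655.0000 px.
That's 655.0000 × 5240 ≈ 3432200 black pixels.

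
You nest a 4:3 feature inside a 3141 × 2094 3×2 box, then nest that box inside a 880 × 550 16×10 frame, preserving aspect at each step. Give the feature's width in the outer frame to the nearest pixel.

First fit — 4:3 into 3141×2094 spans the height: 2792.00 × 2094.00.
The 3×2 canvas is height-limited in 880×550, giving 825.00 × 550.00; scale factor 0.2627.
The feature scales with it: width 2792.00 × 0.2627 ≈ 733.33.

733 px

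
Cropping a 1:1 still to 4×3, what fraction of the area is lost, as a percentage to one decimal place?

25.0%

Going from 1:1 to 4×3 means cutting height while keeping width.
(1.000)/(1.333) ≈ 0.750 of the area survives, leaving 25.00% discarded.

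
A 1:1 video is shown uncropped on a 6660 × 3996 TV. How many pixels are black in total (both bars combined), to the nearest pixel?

1:1 (1.000) < 5:3 (1.667), so the video fills the height.
That makes the image 3996.0000 px wide (3996 × 1/1).
6660 − 3996.0000 = 2664.0000 px of bars.
That's 2664.0000 × 3996 ≈ 10645344 black pixels.

10645344 pixels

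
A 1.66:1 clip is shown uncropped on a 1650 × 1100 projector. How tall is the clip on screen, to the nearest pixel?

994 px

Since 1.660 > 1.500, the clip is width-limited.
Content height = 1650 / 1.660 ≈ 993.98 px.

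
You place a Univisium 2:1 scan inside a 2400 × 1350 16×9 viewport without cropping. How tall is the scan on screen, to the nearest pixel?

1200 px

Univisium 2:1 is wider than 16×9, so it spans the full width.
Content height = 2400 × 1/2 ≈ 1200.00 px.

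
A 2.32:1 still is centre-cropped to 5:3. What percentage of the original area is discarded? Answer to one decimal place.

The height stays; only width is cut (since 5:3 is narrower than 2.32:1).
Fraction kept = (1.667)/(2.320) ≈ 71.84%, so 28.16% is lost.

28.2%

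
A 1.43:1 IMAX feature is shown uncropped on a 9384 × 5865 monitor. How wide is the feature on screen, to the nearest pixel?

1.43:1 IMAX is narrower than 16×10, so it spans the full height.
Content width = 5865 × 1.430 ≈ 8386.95 px.

8387 px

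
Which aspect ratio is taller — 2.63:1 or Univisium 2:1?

Univisium 2:1

2.63 and Univisium 2:1 = 2; 2.63 > 2. The smaller width-to-height ratio is the taller frame.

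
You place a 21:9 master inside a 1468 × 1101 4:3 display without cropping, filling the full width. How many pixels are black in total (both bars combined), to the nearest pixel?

That makes the image 629.1429 px tall (1468 × 9/21).
Black = 1101 − 629.1429 = 471.8571 px.
That's 471.8571 × 1468 ≈ 692686 black pixels.

692686 pixels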